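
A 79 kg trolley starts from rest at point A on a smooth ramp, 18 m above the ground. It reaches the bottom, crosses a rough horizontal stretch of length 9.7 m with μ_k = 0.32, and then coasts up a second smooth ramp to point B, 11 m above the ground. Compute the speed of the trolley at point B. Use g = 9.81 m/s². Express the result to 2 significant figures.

Energy at A: mgh₁ = (79)(9.81)(18) = 13950 J
Friction loss: W_f = μ_k mg d = 2406 J
At B: ½mv² + mgh₂ = mgh₁ − W_f
½mv² = 13950 − 2406 − 8524.9 = 3019.4 J
v = √(2 × 3019.4/79) = 8.743 m/s

v = 8.7 m/s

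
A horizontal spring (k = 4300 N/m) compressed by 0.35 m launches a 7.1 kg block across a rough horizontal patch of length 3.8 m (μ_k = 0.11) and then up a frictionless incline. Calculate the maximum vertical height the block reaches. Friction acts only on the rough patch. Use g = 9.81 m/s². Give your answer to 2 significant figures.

Spring energy: E₀ = ½kx² = ½(4300)(0.35)² = 263.38 J
Friction: W_f = μ_k mg d = (0.11)(7.1)(9.81)(3.8) = 29.11 J
Energy at base of ramp: E = 263.38 − 29.11 = 234.26 J
At max height all remaining energy is PE: mgh = E ⇒ h = E/(mg) = 234.26/(7.1 × 9.81) = 3.363 m

h = 3.4 m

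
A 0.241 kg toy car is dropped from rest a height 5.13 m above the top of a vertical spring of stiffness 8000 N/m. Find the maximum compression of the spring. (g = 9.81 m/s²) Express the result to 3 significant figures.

Take the reference level at the top of the uncompressed spring. At max compression the car has fallen H + x and is momentarily at rest:
mg(H + x) = ½kx²
½(8000)x² − (0.241)(9.81)x − (0.241)(9.81)(5.13) = 0
4000x² − 2.364x − 12.13 = 0
x = [2.364 + √(5.589 + 194054)]/(2 × 4000) = 0.05536 m

x = 0.0554 m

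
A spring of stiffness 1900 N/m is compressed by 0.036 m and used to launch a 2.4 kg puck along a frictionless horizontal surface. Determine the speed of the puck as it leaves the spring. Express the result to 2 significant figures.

The puck leaves the spring when the spring is at natural length, so ½kx² = ½mv²
v = x√(k/m) = 0.036 × √(1900/2.4) = 1.013 m/s

v = 1.0 m/s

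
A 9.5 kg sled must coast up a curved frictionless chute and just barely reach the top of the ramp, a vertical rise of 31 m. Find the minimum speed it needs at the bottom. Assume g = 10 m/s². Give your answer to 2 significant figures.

At the top it is momentarily at rest, so all KE converts to PE: ½mv² = mgh
v = √(2gh) = √(2 × 10 × 31) = 24.90 m/s

v = 25 m/s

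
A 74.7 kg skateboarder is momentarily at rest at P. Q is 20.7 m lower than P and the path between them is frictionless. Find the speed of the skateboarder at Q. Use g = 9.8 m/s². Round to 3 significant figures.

Mechanical energy is conserved (no friction): mgh = ½mv²
The mass cancels from both sides.
v = √(2gh) = √(2 × 9.8 × 20.7) = √405.72 = 20.14 m/s

v = 20.1 m/s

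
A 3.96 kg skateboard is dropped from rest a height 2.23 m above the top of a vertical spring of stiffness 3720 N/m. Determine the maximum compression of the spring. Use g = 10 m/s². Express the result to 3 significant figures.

Take the reference level at the top of the uncompressed spring. At max compression the skateboard has fallen H + x and is momentarily at rest:
mg(H + x) = ½kx²
½(3720)x² − (3.96)(10)x − (3.96)(10)(2.23) = 0
1860x² − 39.60x − 88.31 = 0
x = [39.60 + √(1568 + 657012)]/(2 × 1860) = 0.2288 m

x = 0.229 m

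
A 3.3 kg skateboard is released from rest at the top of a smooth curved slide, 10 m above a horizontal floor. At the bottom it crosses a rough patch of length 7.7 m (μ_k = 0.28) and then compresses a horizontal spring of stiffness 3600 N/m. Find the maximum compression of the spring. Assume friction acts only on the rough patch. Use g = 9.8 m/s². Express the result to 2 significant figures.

Initial energy: E₁ = mgh = (3.3)(9.8)(10) = 323.40 J
Friction removes W_f = μ_k mg d = (0.28)(3.3)(9.8)(7.7) = 69.73 J
Energy reaching the spring: E = 323.40 − 69.73 = 253.67 J
At max compression ½kx² = E ⇒ x = √(2E/k) = √(2 × 253.67/3600) = 0.3754 m

x = 0.38 m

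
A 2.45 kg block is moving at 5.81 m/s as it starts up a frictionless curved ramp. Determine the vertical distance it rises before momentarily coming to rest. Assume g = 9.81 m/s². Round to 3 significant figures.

h = 1.72 m

Setting KE at the bottom equal to PE gained: ½mv² = mgh
h = v²/(2g) = 5.81²/(2 × 9.81) = 1.720 m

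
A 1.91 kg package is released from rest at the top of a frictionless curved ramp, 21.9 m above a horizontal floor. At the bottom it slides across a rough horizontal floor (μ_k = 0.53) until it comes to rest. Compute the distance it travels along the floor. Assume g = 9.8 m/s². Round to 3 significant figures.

Energy at the top = energy at the end + work done against friction:
At rest all PE has been dissipated by friction: mgh = μ_k m g d
d = h/μ_k = 21.9/0.53 = 41.32 m

d = 41.3 m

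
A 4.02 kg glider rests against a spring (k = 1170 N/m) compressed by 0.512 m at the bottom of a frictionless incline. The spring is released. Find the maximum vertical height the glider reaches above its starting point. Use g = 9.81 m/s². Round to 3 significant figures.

All spring PE becomes gravitational PE at the highest point: ½kx² = mgh
h = kx²/(2mg) = (1170)(0.512)²/(2 × 4.02 × 9.81) = 3.889 m

h = 3.89 m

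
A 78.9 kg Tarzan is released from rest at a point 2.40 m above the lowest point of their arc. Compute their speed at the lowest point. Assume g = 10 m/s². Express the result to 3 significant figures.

Energy conservation between the two points: mgh = ½mv²
v = √(2gh) = √(2 × 10 × 2.40) = √48.000 = 6.928 m/s

v = 6.93 m/s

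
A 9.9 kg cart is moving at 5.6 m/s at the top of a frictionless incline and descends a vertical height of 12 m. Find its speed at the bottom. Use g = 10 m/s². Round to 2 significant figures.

Equating total energy at the two states: ½mv₀² + mgh = ½mv²
v² = v₀² + 2gh = (5.6)² + 2(10)(12) = 271.36
v = √271.36 = 16.47 m/s

v = 16 m/s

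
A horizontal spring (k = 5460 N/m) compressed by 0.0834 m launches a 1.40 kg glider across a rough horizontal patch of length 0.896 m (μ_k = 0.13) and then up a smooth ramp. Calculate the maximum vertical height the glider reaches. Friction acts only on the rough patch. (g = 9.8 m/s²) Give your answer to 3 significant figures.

h = 1.27 m

Spring energy: E₀ = ½kx² = ½(5460)(0.0834)² = 18.989 J
Friction: W_f = μ_k mg d = (0.13)(1.40)(9.8)(0.896) = 1.598 J
Energy at base of ramp: E = 18.989 − 1.598 = 17.391 J
At max height all remaining energy is PE: mgh = E ⇒ h = E/(mg) = 17.391/(1.40 × 9.8) = 1.268 m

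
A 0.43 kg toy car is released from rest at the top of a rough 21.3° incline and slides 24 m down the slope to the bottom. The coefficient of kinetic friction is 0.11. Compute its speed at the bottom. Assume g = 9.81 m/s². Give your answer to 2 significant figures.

Taking the bottom as reference, mgh = ½mv² + μ_k N L with h = L sinθ, N = mg cosθ:
mgh = mgL sinθ = (0.43)(9.81)(24)sin21.3° = 36.775 J
W_f = μ_k mg cosθ · L = (0.11)(0.43)(9.81)cos21.3°·24 = 10.38 J
½mv² = 36.775 − 10.38 = 26.400 J
v = √(2 × 26.400/0.43) = 11.08 m/s

v = 11 m/s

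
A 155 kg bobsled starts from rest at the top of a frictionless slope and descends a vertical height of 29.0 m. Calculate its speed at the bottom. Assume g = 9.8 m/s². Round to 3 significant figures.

v = 23.8 m/s

By conservation of mechanical energy, mgh = ½mv²
v = √(2gh) = √(2 × 9.8 × 29.0) = √568.40 = 23.84 m/s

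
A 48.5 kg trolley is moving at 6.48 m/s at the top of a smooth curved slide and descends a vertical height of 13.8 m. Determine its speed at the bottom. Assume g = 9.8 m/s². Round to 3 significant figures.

v = 17.7 m/s

By conservation of mechanical energy, ½mv₀² + mgh = ½mv²
v² = v₀² + 2gh = (6.48)² + 2(9.8)(13.8) = 312.47
v = √312.47 = 17.68 m/s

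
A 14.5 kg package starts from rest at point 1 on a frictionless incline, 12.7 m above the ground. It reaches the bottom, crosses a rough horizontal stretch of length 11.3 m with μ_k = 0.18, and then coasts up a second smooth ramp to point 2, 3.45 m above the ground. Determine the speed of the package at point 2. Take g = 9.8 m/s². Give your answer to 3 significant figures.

Energy at 1: mgh₁ = (14.5)(9.8)(12.7) = 1804.7 J
Friction loss: W_f = μ_k mg d = 289.0 J
At 2: ½mv² + mgh₂ = mgh₁ − W_f
½mv² = 1804.7 − 289.0 − 490.25 = 1025.4 J
v = √(2 × 1025.4/14.5) = 11.89 m/s

v = 11.9 m/s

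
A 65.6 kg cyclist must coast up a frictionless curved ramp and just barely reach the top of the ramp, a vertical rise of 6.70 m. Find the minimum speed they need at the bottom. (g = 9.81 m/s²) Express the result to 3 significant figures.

At the top they are momentarily at rest, so all KE converts to PE: ½mv² = mgh
v = √(2gh) = √(2 × 9.81 × 6.70) = 11.47 m/s

v = 11.5 m/s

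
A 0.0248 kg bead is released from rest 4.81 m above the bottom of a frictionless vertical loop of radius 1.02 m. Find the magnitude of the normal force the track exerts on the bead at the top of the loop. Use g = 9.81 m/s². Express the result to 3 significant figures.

Energy from release to top (height 2r): mgh = ½mv_top² + mg(2r)
v_top² = 2g(h − 2r) = 2(9.81)(4.81 − 2.040) = 54.347 m²/s²
At the top, both N and weight point toward the centre: N + mg = mv_top²/r
N = m(v_top²/r − g) = 0.0248(54.347/1.02 − 9.81) = 1.078 N

N = 1.08 N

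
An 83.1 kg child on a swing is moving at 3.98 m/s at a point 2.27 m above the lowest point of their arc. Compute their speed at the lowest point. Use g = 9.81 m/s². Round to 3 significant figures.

v = 7.77 m/s

Energy conservation between the two points: ½mv₀² + mgh = ½mv²
The mass cancels from both sides.
v² = v₀² + 2gh = (3.98)² + 2(9.81)(2.27) = 60.378
v = √60.378 = 7.770 m/s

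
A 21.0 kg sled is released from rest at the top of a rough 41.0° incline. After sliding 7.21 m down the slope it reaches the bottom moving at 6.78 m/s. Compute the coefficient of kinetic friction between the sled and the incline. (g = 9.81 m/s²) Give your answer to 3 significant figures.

μ_k = 0.439

mgh = ½mv² + μ_k (mg cosθ) L, with h = L sinθ
mgL sinθ = 974.47 J; ½mv² = 482.67 J
W_f = 974.47 − 482.67 = 491.8 J
μ_k = W_f/(mg cosθ · L) = 491.8/(155.5 × 7.21) = 0.4387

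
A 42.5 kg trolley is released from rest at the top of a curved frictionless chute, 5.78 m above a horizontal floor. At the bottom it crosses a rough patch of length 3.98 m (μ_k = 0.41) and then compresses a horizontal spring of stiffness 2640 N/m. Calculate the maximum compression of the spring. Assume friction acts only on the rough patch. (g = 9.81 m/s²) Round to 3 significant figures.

Initial energy: E₁ = mgh = (42.5)(9.81)(5.78) = 2409.8 J
Friction removes W_f = μ_k mg d = (0.41)(42.5)(9.81)(3.98) = 680.3 J
Energy reaching the spring: E = 2409.8 − 680.3 = 1729.5 J
At max compression ½kx² = E ⇒ x = √(2E/k) = √(2 × 1729.5/2640) = 1.145 m

x = 1.14 m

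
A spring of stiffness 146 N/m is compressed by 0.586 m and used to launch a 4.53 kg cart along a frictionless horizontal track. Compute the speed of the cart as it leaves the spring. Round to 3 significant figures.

v = 3.33 m/s

Spring PE converts entirely to kinetic energy: ½kx² = ½mv²
v = x√(k/m) = 0.586 × √(146/4.53) = 3.327 m/s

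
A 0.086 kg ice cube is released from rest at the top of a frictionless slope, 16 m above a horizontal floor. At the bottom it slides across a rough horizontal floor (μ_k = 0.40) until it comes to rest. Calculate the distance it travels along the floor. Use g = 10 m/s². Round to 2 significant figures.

d = 40 m

Energy at the top = energy at the end + work done against friction:
At rest all PE has been dissipated by friction: mgh = μ_k m g d
d = h/μ_k = 16/0.40 = 40.00 m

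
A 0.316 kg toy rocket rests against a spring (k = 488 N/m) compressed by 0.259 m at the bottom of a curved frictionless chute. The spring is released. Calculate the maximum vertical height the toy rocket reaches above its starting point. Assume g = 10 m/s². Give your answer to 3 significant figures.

Energy conservation from release to the highest point: ½kx² = mgh
h = kx²/(2mg) = (488)(0.259)²/(2 × 0.316 × 10) = 5.180 m

h = 5.18 m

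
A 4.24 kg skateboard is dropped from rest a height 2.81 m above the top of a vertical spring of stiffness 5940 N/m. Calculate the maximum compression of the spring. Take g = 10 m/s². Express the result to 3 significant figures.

x = 0.208 m

Take the reference level at the top of the uncompressed spring. At max compression the skateboard has fallen H + x and is momentarily at rest:
mg(H + x) = ½kx²
½(5940)x² − (4.24)(10)x − (4.24)(10)(2.81) = 0
2970x² − 42.40x − 119.1 = 0
x = [42.40 + √(1798 + 1.4154e+06)]/(2 × 2970) = 0.2076 m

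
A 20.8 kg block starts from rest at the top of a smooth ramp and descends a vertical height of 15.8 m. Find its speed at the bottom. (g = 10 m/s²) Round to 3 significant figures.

v = 17.8 m/s

Energy conservation between the two points: mgh = ½mv²
v = √(2gh) = √(2 × 10 × 15.8) = √316.00 = 17.78 m/s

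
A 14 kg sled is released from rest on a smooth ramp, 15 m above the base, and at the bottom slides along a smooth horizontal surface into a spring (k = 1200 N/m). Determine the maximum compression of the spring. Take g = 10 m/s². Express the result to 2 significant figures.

At max compression the sled is momentarily at rest: mgh = ½kx²
x = √(2mgh/k) = √(2 × 14 × 10 × 15 / 1200) = 1.871 m

x = 1.9 m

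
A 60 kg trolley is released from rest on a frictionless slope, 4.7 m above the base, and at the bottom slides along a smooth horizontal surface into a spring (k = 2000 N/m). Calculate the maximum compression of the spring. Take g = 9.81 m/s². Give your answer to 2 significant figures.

x = 1.7 m

Gravitational PE at the top equals spring PE at max compression: mgh = ½kx²
x = √(2mgh/k) = √(2 × 60 × 9.81 × 4.7 / 2000) = 1.663 m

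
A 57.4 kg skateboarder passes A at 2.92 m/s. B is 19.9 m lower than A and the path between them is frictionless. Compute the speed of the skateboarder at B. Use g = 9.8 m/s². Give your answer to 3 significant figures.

v = 20.0 m/s

Mechanical energy is conserved (no friction): ½mv₀² + mgh = ½mv²
v² = v₀² + 2gh = (2.92)² + 2(9.8)(19.9) = 398.57
v = √398.57 = 19.96 m/s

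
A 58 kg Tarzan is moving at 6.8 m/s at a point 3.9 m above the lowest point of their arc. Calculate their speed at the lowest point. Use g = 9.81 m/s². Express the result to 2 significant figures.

Energy conservation between the two points: ½mv₀² + mgh = ½mv²
v² = v₀² + 2gh = (6.8)² + 2(9.81)(3.9) = 122.76
v = √122.76 = 11.08 m/s

v = 11 m/s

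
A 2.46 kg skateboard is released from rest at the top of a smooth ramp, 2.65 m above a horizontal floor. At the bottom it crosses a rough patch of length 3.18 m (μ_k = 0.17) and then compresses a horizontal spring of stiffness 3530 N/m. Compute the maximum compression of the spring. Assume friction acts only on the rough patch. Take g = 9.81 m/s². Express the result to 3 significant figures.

Initial energy: E₁ = mgh = (2.46)(9.81)(2.65) = 63.951 J
Friction removes W_f = μ_k mg d = (0.17)(2.46)(9.81)(3.18) = 13.05 J
Energy reaching the spring: E = 63.951 − 13.05 = 50.905 J
At max compression ½kx² = E ⇒ x = √(2E/k) = √(2 × 50.905/3530) = 0.1698 m

x = 0.170 m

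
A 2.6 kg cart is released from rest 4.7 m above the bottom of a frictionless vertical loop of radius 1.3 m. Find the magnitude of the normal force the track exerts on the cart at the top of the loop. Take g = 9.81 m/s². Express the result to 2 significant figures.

N = 57 N

Energy from release to top (height 2r): mgh = ½mv_top² + mg(2r)
v_top² = 2g(h − 2r) = 2(9.81)(4.7 − 2.600) = 41.202 m²/s²
At the top, both N and weight point toward the centre: N + mg = mv_top²/r
N = m(v_top²/r − g) = 2.6(41.202/1.3 − 9.81) = 56.90 N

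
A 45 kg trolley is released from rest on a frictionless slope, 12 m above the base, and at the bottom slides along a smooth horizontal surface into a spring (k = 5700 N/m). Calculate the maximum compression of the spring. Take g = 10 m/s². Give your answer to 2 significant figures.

x = 1.4 m

Gravitational PE at the top equals spring PE at max compression: mgh = ½kx²
x = √(2mgh/k) = √(2 × 45 × 10 × 12 / 5700) = 1.376 m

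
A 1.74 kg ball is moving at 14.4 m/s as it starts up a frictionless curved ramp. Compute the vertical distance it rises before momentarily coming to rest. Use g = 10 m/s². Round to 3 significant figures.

h = 10.4 m

By energy conservation, ½mv² = mgh
h = v²/(2g) = 14.4²/(2 × 10) = 10.37 m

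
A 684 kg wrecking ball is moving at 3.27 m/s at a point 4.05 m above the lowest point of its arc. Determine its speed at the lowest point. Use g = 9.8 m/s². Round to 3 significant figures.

v = 9.49 m/s

By conservation of mechanical energy, ½mv₀² + mgh = ½mv²
The mass cancels from both sides.
v² = v₀² + 2gh = (3.27)² + 2(9.8)(4.05) = 90.073
v = √90.073 = 9.491 m/s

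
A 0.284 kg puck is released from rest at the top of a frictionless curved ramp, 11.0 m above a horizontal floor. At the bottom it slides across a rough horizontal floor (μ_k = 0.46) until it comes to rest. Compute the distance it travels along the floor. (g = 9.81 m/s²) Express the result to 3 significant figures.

d = 23.9 m

Energy at the top = energy at the end + work done against friction:
At rest all PE has been dissipated by friction: mgh = μ_k m g d
d = h/μ_k = 11.0/0.46 = 23.91 m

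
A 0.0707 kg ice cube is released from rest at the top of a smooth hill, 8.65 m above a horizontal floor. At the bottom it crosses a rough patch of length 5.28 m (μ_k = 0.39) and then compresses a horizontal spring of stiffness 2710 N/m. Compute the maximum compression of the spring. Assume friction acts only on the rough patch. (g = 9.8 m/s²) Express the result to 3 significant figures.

Initial energy: E₁ = mgh = (0.0707)(9.8)(8.65) = 5.9932 J
Friction removes W_f = μ_k mg d = (0.39)(0.0707)(9.8)(5.28) = 1.427 J
Energy reaching the spring: E = 5.9932 − 1.427 = 4.5665 J
At max compression ½kx² = E ⇒ x = √(2E/k) = √(2 × 4.5665/2710) = 0.05805 m

x = 0.0581 m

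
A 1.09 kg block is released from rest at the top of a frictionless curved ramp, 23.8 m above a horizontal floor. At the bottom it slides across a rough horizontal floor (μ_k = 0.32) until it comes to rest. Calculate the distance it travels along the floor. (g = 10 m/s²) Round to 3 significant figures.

d = 74.4 m

Energy bookkeeping (friction removes W_f = μ_k N d):
At rest all PE has been dissipated by friction: mgh = μ_k m g d
d = h/μ_k = 23.8/0.32 = 74.38 m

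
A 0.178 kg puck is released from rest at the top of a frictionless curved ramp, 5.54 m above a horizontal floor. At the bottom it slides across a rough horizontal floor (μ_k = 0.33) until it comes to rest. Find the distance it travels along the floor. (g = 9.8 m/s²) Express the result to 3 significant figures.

d = 16.8 m

Energy bookkeeping (friction removes W_f = μ_k N d):
At rest all PE has been dissipated by friction: mgh = μ_k m g d
d = h/μ_k = 5.54/0.33 = 16.79 m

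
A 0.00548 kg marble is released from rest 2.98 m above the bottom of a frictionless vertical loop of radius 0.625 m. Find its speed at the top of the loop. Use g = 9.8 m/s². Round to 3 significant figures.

Energy conservation: mgh = ½mv_top² + mg(2r)
v_top² = 2g(h − 2r) = 2(9.8)(2.98 − 1.250) = 33.91
v_top = 5.823 m/s

v = 5.82 m/s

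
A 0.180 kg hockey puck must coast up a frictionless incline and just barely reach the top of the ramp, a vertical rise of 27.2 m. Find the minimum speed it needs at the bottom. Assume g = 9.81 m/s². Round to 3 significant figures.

v = 23.1 m/s

At the top it is momentarily at rest, so all KE converts to PE: ½mv² = mgh
v = √(2gh) = √(2 × 9.81 × 27.2) = 23.10 m/s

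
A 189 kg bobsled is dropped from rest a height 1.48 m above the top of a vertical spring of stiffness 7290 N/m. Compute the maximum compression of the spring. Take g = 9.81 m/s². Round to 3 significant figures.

Measuring PE from the top of the relaxed spring, at max compression the bobsled has dropped H + x with zero KE, so:
mg(H + x) = ½kx²
½(7290)x² − (189)(9.81)x − (189)(9.81)(1.48) = 0
3645x² − 1854x − 2744 = 0
x = [1854 + √(3.438e+06 + 4.0008e+07)]/(2 × 3645) = 1.158 m

x = 1.16 m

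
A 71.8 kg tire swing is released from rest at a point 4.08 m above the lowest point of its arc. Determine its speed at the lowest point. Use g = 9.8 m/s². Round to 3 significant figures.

v = 8.94 m/s

Mechanical energy is conserved (no friction): mgh = ½mv²
v = √(2gh) = √(2 × 9.8 × 4.08) = √79.968 = 8.942 m/s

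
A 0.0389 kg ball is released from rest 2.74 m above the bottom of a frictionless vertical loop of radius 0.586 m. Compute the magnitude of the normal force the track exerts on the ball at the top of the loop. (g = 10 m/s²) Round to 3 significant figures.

N = 1.69 N

Energy from release to top (height 2r): mgh = ½mv_top² + mg(2r)
v_top² = 2g(h − 2r) = 2(10)(2.74 − 1.172) = 31.360 m²/s²
At the top, both N and weight point toward the centre: N + mg = mv_top²/r
N = m(v_top²/r − g) = 0.0389(31.360/0.586 − 10) = 1.693 N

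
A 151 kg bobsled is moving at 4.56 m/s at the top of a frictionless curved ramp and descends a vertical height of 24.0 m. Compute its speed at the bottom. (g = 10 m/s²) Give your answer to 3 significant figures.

By conservation of mechanical energy, ½mv₀² + mgh = ½mv²
v² = v₀² + 2gh = (4.56)² + 2(10)(24.0) = 500.79
v = √500.79 = 22.38 m/s

v = 22.4 m/s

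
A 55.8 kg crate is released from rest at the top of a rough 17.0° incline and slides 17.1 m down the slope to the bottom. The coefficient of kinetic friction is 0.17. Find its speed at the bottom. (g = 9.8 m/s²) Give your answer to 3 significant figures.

v = 6.60 m/s

Taking the bottom as reference, mgh = ½mv² + μ_k N L with h = L sinθ, N = mg cosθ:
mgh = mgL sinθ = (55.8)(9.8)(17.1)sin17.0° = 2734.0 J
W_f = μ_k mg cosθ · L = (0.17)(55.8)(9.8)cos17.0°·17.1 = 1520 J
½mv² = 2734.0 − 1520 = 1213.8 J
v = √(2 × 1213.8/55.8) = 6.596 m/s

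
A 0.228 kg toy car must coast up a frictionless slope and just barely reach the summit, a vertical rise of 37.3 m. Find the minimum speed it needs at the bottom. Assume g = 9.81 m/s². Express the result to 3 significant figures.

v = 27.1 m/s

At the top it is momentarily at rest, so all KE converts to PE: ½mv² = mgh
v = √(2gh) = √(2 × 9.81 × 37.3) = 27.05 m/s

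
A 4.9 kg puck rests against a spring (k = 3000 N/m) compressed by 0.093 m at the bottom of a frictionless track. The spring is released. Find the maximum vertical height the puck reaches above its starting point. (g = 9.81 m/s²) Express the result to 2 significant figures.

h = 0.27 m

Energy conservation from release to the highest point: ½kx² = mgh
h = kx²/(2mg) = (3000)(0.093)²/(2 × 4.9 × 9.81) = 0.2699 m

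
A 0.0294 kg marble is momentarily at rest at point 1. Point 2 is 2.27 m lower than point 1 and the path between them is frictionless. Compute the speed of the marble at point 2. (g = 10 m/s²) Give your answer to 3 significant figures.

By conservation of mechanical energy, mgh = ½mv²
The mass cancels from both sides.
v = √(2gh) = √(2 × 10 × 2.27) = √45.400 = 6.738 m/s

v = 6.74 m/s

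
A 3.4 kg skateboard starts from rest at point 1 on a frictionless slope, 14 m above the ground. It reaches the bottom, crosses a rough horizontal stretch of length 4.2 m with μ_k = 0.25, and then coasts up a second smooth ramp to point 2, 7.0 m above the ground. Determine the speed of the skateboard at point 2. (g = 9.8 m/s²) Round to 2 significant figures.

v = 11 m/s

Energy at 1: mgh₁ = (3.4)(9.8)(14) = 466.48 J
Friction loss: W_f = μ_k mg d = 34.99 J
At 2: ½mv² + mgh₂ = mgh₁ − W_f
½mv² = 466.48 − 34.99 − 233.24 = 198.25 J
v = √(2 × 198.25/3.4) = 10.80 m/s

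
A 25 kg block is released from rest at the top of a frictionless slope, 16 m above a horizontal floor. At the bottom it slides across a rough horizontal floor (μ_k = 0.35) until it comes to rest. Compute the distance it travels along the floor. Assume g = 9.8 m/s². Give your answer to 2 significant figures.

d = 46 m

Applying the work–energy principle:
At rest all PE has been dissipated by friction: mgh = μ_k m g d
d = h/μ_k = 16/0.35 = 45.71 m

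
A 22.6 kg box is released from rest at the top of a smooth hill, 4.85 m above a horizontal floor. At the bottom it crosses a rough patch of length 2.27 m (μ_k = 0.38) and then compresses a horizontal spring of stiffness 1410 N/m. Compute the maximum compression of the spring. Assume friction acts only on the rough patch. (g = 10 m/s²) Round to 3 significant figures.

Initial energy: E₁ = mgh = (22.6)(10)(4.85) = 1096.1 J
Friction removes W_f = μ_k mg d = (0.38)(22.6)(10)(2.27) = 194.9 J
Energy reaching the spring: E = 1096.1 − 194.9 = 901.15 J
At max compression ½kx² = E ⇒ x = √(2E/k) = √(2 × 901.15/1410) = 1.131 m

x = 1.13 m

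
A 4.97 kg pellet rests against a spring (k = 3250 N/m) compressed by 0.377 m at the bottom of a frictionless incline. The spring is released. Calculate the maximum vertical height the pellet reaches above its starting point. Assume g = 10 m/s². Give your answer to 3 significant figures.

At maximum height the pellet is at rest, so ½kx² = mgh
h = kx²/(2mg) = (3250)(0.377)²/(2 × 4.97 × 10) = 4.647 m

h = 4.65 m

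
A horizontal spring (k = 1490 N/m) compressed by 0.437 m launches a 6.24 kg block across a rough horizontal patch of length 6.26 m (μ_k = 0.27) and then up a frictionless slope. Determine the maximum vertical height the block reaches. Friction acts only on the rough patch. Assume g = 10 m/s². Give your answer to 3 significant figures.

Spring energy: E₀ = ½kx² = ½(1490)(0.437)² = 142.27 J
Friction: W_f = μ_k mg d = (0.27)(6.24)(10)(6.26) = 105.5 J
Energy at base of ramp: E = 142.27 − 105.5 = 36.803 J
At max height all remaining energy is PE: mgh = E ⇒ h = E/(mg) = 36.803/(6.24 × 10) = 0.5898 m

h = 0.590 m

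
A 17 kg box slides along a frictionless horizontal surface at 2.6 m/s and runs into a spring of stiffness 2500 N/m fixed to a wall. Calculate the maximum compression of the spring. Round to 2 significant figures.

x = 0.21 m

Conservation of energy between contact and max compression: ½mv² = ½kx²
x = v√(m/k) = 2.6 × √(17/2500) = 0.2144 m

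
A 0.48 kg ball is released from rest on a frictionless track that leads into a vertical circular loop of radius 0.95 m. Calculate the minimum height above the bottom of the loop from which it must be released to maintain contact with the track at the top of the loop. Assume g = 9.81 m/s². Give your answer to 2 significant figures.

h = 2.4 m

At the top, for minimum speed gravity alone supplies the centripetal force: mg = mv_top²/r ⇒ v_top² = gr = 9.319 m²/s²
Energy conservation from release height h to the top (height 2r): mgh = ½mv_top² + mg(2r)
h = v_top²/(2g) + 2r = r/2 + 2r = 5r/2 = 2.375 m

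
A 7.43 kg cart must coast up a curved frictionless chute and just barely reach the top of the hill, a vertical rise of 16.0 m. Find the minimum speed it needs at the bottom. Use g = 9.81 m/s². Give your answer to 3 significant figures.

v = 17.7 m/s

At the top it is momentarily at rest, so all KE converts to PE: ½mv² = mgh
v = √(2gh) = √(2 × 9.81 × 16.0) = 17.72 m/s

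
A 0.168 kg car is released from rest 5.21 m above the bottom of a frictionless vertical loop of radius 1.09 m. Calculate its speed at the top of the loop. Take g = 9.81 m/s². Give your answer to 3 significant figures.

Energy conservation: mgh = ½mv_top² + mg(2r)
v_top² = 2g(h − 2r) = 2(9.81)(5.21 − 2.180) = 59.45
v_top = 7.710 m/s

v = 7.71 m/s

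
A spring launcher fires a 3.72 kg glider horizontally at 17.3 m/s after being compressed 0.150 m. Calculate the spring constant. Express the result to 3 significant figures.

k = 49500 N/m

½kx² = ½mv²
k = mv²/x² = (3.72)(17.3)²/(0.150)² = 49483 N/m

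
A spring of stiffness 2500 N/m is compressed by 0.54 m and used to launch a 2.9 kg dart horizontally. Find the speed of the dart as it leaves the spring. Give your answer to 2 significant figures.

v = 16 m/s

Conservation of energy: ½kx² = ½mv²
v = x√(k/m) = 0.54 × √(2500/2.9) = 15.85 m/s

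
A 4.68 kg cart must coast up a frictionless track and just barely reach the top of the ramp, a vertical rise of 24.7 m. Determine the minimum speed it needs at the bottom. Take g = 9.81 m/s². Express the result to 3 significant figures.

v = 22.0 m/s

At the top it is momentarily at rest, so all KE converts to PE: ½mv² = mgh
v = √(2gh) = √(2 × 9.81 × 24.7) = 22.01 m/s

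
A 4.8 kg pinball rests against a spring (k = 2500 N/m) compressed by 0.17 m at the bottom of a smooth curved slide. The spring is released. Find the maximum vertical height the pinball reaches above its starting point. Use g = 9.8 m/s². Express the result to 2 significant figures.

At maximum height the pinball is at rest, so ½kx² = mgh
h = kx²/(2mg) = (2500)(0.17)²/(2 × 4.8 × 9.8) = 0.7680 m

h = 0.77 m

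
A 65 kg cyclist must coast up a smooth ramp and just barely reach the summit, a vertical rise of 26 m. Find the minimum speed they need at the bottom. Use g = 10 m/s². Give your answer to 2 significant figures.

v = 23 m/s

At the top they are momentarily at rest, so all KE converts to PE: ½mv² = mgh
v = √(2gh) = √(2 × 10 × 26) = 22.80 m/s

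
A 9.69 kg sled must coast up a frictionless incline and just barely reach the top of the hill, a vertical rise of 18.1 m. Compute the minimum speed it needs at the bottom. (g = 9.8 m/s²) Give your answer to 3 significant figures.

v = 18.8 m/s

At the top it is momentarily at rest, so all KE converts to PE: ½mv² = mgh
v = √(2gh) = √(2 × 9.8 × 18.1) = 18.84 m/s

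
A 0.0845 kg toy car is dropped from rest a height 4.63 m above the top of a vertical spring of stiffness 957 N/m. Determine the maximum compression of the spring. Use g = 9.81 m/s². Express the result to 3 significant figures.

x = 0.0904 m

Measuring PE from the top of the relaxed spring, at max compression the car has dropped H + x with zero KE, so:
mg(H + x) = ½kx²
½(957)x² − (0.0845)(9.81)x − (0.0845)(9.81)(4.63) = 0
478.5x² − 0.8289x − 3.838 = 0
x = [0.8289 + √(0.6871 + 7346.0)]/(2 × 478.5) = 0.09043 m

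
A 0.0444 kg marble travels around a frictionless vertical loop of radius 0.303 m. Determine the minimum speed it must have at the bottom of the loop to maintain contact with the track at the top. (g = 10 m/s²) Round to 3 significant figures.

v = 3.89 m/s

At the top: mg = mv_top²/r ⇒ v_top² = gr = 3.030 m²/s²
Energy from bottom to top (height 2r): ½mv_bot² = ½mv_top² + mg(2r)
v_bot² = gr + 4gr = 5gr = 15.15
v_bot = √(5gr) = 3.892 m/s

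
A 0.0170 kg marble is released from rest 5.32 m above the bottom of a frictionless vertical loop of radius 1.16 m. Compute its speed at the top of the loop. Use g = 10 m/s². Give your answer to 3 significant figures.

Energy conservation: mgh = ½mv_top² + mg(2r)
v_top² = 2g(h − 2r) = 2(10)(5.32 − 2.320) = 60.00
v_top = 7.746 m/s

v = 7.75 m/s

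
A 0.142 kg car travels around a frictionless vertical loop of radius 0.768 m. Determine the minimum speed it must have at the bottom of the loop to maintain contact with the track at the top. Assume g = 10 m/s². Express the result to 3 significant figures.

At the top: mg = mv_top²/r ⇒ v_top² = gr = 7.680 m²/s²
Energy from bottom to top (height 2r): ½mv_bot² = ½mv_top² + mg(2r)
v_bot² = gr + 4gr = 5gr = 38.40
v_bot = √(5gr) = 6.197 m/s

v = 6.20 m/s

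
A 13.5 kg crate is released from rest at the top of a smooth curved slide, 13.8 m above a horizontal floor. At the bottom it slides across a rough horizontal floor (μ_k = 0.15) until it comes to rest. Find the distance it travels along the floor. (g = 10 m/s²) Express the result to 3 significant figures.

Applying the work–energy principle:
At rest all PE has been dissipated by friction: mgh = μ_k m g d
d = h/μ_k = 13.8/0.15 = 92.00 m

d = 92.0 m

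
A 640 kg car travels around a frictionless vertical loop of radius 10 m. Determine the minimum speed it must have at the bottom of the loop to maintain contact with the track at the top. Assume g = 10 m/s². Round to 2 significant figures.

v = 22 m/s

At the top: mg = mv_top²/r ⇒ v_top² = gr = 100.0 m²/s²
Energy from bottom to top (height 2r): ½mv_bot² = ½mv_top² + mg(2r)
v_bot² = gr + 4gr = 5gr = 500.0
v_bot = √(5gr) = 22.36 m/s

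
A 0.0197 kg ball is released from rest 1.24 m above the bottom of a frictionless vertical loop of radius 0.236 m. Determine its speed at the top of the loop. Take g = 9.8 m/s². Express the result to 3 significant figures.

Energy conservation: mgh = ½mv_top² + mg(2r)
v_top² = 2g(h − 2r) = 2(9.8)(1.24 − 0.4720) = 15.05
v_top = 3.880 m/s

v = 3.88 m/s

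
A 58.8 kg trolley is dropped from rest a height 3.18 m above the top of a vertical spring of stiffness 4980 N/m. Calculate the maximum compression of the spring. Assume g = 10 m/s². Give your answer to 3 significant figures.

x = 0.993 m

Let x be the compression. The total drop is H + x, and the trolley is instantaneously at rest at max compression, so energy conservation gives:
mg(H + x) = ½kx²
½(4980)x² − (58.8)(10)x − (58.8)(10)(3.18) = 0
2490x² − 588.0x − 1870 = 0
x = [588.0 + √(345744 + 1.8624e+07)]/(2 × 2490) = 0.9926 m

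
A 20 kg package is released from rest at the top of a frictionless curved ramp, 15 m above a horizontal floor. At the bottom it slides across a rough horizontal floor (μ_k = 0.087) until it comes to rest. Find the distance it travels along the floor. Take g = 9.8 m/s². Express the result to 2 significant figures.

d = 170 m

Applying the work–energy principle:
At rest all PE has been dissipated by friction: mgh = μ_k m g d
d = h/μ_k = 15/0.087 = 172.4 m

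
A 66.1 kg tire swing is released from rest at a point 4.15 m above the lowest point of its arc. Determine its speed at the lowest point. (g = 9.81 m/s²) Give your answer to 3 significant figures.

Mechanical energy is conserved (no friction): mgh = ½mv²
The mass cancels from both sides.
v = √(2gh) = √(2 × 9.81 × 4.15) = √81.423 = 9.023 m/s

v = 9.02 m/s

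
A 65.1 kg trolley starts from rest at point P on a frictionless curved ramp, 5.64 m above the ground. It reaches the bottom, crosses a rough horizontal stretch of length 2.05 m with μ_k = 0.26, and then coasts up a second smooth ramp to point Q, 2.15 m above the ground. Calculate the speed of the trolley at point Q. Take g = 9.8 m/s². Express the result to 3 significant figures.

v = 7.61 m/s

Energy at P: mgh₁ = (65.1)(9.8)(5.64) = 3598.2 J
Friction loss: W_f = μ_k mg d = 340.0 J
At Q: ½mv² + mgh₂ = mgh₁ − W_f
½mv² = 3598.2 − 340.0 − 1371.7 = 1886.5 J
v = √(2 × 1886.5/65.1) = 7.613 m/s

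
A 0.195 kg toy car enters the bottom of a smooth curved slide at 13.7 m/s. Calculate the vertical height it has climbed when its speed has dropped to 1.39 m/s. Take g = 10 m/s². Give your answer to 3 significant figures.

Conservation of energy: ½mv₁² = ½mv₂² + mgh
h = (v₁² − v₂²)/(2g) = (13.7² − 1.39²)/(2 × 10) = 9.288 m

h = 9.29 m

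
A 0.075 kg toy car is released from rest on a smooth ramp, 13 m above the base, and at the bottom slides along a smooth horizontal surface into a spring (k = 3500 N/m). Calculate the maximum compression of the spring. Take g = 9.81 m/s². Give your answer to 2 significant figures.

x = 0.074 m

Gravitational PE at the top equals spring PE at max compression: mgh = ½kx²
x = √(2mgh/k) = √(2 × 0.075 × 9.81 × 13 / 3500) = 0.07393 m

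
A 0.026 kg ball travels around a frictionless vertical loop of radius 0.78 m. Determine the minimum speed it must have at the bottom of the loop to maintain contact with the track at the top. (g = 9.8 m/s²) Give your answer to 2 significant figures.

At the top: mg = mv_top²/r ⇒ v_top² = gr = 7.644 m²/s²
Energy from bottom to top (height 2r): ½mv_bot² = ½mv_top² + mg(2r)
v_bot² = gr + 4gr = 5gr = 38.22
v_bot = √(5gr) = 6.182 m/s

v = 6.2 m/s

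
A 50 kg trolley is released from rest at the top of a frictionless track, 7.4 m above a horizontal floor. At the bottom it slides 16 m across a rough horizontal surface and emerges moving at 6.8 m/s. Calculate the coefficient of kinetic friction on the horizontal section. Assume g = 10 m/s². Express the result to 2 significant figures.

μ_k = 0.32

Applying the work–energy principle:
mgh = ½mv² + μ_k m g d
mgh = 3700.0 J; ½mv² = 1156.0 J
W_f = 3700.0 − 1156.0 = 2544 J
μ_k = W_f/(mg·d) = 2544/(500.0 × 16) = 0.3180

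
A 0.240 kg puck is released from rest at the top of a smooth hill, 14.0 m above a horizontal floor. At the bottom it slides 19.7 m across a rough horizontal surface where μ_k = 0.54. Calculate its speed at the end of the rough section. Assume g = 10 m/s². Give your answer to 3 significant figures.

Applying the work–energy principle:
mgh = ½mv² + μ_k m g d
W_f = μ_k mg d = (0.54)(0.240)(10)(19.7) = 25.53 J
½mv² = mgh − W_f = 33.600 − 25.53 = 8.0688 J
v = √(2 × 8.0688/0.240) = 8.200 m/s

v = 8.20 m/s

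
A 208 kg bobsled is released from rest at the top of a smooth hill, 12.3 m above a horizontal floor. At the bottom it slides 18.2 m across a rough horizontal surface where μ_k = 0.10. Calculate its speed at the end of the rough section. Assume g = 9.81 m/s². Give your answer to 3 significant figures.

v = 14.3 m/s

Applying the work–energy principle:
mgh = ½mv² + μ_k m g d
W_f = μ_k mg d = (0.10)(208)(9.81)(18.2) = 3714 J
½mv² = mgh − W_f = 25098 − 3714 = 21384 J
v = √(2 × 21384/208) = 14.34 m/s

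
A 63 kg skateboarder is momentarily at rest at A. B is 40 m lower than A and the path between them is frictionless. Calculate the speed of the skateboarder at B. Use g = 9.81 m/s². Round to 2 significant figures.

Mechanical energy is conserved (no friction): mgh = ½mv²
v = √(2gh) = √(2 × 9.81 × 40) = √784.80 = 28.01 m/s

v = 28 m/s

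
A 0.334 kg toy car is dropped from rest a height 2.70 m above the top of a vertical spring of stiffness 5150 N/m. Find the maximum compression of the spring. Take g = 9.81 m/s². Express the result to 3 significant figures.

x = 0.0593 m

Take the reference level at the top of the uncompressed spring. At max compression the car has fallen H + x and is momentarily at rest:
mg(H + x) = ½kx²
½(5150)x² − (0.334)(9.81)x − (0.334)(9.81)(2.70) = 0
2575x² − 3.277x − 8.847 = 0
x = [3.277 + √(10.74 + 91121)]/(2 × 2575) = 0.05925 m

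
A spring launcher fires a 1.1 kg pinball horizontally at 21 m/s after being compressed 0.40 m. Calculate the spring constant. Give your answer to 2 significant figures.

k = 3000 N/m

Energy stored in the spring equals the launch KE: ½kx² = ½mv²
k = mv²/x² = (1.1)(21)²/(0.40)² = 3032 N/m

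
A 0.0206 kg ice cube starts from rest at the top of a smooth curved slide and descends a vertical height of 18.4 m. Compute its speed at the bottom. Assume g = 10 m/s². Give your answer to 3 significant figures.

v = 19.2 m/s

Energy conservation between the two points: mgh = ½mv²
v = √(2gh) = √(2 × 10 × 18.4) = √368.00 = 19.18 m/s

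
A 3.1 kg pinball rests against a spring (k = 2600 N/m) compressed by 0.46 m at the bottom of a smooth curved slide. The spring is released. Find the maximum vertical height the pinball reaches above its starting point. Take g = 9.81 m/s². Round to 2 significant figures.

All spring PE becomes gravitational PE at the highest point: ½kx² = mgh
h = kx²/(2mg) = (2600)(0.46)²/(2 × 3.1 × 9.81) = 9.045 m

h = 9.0 m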